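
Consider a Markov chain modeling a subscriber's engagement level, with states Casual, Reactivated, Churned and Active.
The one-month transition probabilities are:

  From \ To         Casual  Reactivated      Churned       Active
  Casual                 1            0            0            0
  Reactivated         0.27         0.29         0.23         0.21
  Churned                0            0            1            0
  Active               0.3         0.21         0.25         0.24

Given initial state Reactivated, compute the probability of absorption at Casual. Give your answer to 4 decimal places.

0.5413

Let h(s) be the probability of absorption at Casual starting from transient state s. Then h(Casual) = 1 and h(Churned) = 0. By first-step analysis:
h(Reactivated) = 0.27·1 + 0.29·h(Reactivated) + 0.23·0 + 0.21·h(Active)
h(Active) = 0.3·1 + 0.21·h(Reactivated) + 0.25·0 + 0.24·h(Active)
Solving: h(Reactivated) = 0.5413, h(Active) = 0.5443.
Starting from Reactivated, the probability is 0.5413.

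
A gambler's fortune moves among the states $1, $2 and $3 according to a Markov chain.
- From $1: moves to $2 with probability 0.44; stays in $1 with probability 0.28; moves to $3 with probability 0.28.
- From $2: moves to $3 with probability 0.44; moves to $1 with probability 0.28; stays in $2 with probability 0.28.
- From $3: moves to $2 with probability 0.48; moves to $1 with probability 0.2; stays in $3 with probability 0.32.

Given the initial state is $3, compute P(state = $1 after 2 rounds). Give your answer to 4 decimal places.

Sum over the intermediate state after 1 round:
P = P($3→$1)·P($1→$1) + P($3→$2)·P($2→$1) + P($3→$3)·P($3→$1)
  = 0.2×0.28 + 0.48×0.28 + 0.32×0.2
  = 0.0560 + 0.1344 + 0.0640 = 0.2544

0.2544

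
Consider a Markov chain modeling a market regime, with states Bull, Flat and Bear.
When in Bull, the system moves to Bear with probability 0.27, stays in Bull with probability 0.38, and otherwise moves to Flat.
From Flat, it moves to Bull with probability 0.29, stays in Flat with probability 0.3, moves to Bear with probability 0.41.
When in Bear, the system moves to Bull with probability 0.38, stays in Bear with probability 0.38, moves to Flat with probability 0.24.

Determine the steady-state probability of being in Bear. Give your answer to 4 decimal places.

0.3500

Let the stationary distribution be π with π = πP and π_1 + π_2 + π_3 = 1.
π_1 = 0.38·π_1 + 0.29·π_2 + 0.38·π_3
π_2 = 0.35·π_1 + 0.3·π_2 + 0.24·π_3
Solving with the normalization constraint gives π = (0.3533, 0.2967, 0.3500).
So the stationary probability of Bear is 0.3500.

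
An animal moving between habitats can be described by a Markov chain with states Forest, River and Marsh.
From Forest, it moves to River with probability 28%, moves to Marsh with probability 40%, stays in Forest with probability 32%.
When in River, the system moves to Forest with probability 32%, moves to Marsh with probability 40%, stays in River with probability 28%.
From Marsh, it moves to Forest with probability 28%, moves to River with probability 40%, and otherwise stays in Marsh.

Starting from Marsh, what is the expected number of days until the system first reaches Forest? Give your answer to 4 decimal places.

3.3981

Let t(s) be the expected number of days to first reach Forest from state s, with t(Forest) = 0. Conditioning on the first day:
t(River) = 1 + 0.28·t(River) + 0.4·t(Marsh)
t(Marsh) = 1 + 0.4·t(River) + 0.32·t(Marsh)
Solving: t(River) = 3.2767, t(Marsh) = 3.3981.
Expected days from Marsh to Forest: 3.3981.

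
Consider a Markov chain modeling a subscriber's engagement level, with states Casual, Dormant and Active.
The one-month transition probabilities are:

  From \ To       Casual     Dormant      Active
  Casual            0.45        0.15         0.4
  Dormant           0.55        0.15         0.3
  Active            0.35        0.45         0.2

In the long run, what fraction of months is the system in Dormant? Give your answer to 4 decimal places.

0.2439

Let the stationary distribution be π with π = πP and π_1 + π_2 + π_3 = 1.
π_1 = 0.45·π_1 + 0.55·π_2 + 0.35·π_3
π_2 = 0.15·π_1 + 0.15·π_2 + 0.45·π_3
Solving with the normalization constraint gives π = (0.4431, 0.2439, 0.3130).
So the stationary probability of Dormant is 0.2439.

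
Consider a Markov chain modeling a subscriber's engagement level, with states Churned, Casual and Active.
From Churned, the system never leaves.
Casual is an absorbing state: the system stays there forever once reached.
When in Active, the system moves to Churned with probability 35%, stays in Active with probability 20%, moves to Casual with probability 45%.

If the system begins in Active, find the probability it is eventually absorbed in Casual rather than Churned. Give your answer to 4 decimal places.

Let h(s) be the probability of absorption at Casual starting from transient state s. Then h(Casual) = 1 and h(Churned) = 0. By first-step analysis:
h(Active) = 0.35·0 + 0.45·1 + 0.2·h(Active)
Solving: h(Active) = 0.5625.
Starting from Active, the probability is 0.5625.

0.5625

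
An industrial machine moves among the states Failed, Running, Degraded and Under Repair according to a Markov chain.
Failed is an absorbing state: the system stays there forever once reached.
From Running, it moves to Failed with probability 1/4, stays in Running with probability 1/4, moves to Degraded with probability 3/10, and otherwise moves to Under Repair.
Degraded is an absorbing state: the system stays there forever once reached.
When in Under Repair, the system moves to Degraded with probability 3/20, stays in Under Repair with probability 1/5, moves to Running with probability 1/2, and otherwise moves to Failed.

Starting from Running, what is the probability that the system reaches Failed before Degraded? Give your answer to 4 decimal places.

Let h(s) be the probability of absorption at Failed starting from transient state s. Then h(Failed) = 1 and h(Degraded) = 0. By first-step analysis:
h(Running) = 0.25·1 + 0.25·h(Running) + 0.3·0 + 0.2·h(Under Repair)
h(Under Repair) = 0.15·1 + 0.5·h(Running) + 0.15·0 + 0.2·h(Under Repair)
Solving: h(Running) = 0.4600, h(Under Repair) = 0.4750.
Starting from Running, the probability is 0.4600.

0.4600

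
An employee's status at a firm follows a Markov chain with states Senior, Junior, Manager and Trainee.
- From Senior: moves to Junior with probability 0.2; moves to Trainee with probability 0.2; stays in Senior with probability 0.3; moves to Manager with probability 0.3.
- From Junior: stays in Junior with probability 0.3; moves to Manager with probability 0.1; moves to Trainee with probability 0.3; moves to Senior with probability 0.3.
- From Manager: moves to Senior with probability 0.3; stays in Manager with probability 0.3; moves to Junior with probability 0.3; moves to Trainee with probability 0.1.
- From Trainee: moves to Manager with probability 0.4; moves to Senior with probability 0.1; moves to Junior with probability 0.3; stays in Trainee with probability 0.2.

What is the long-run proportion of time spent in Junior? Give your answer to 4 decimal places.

0.2740

Let the stationary distribution be π with π = πP and π_1 + π_2 + π_3 + π_4 = 1.
π_1 = 0.3·π_1 + 0.3·π_2 + 0.3·π_3 + 0.1·π_4
π_2 = 0.2·π_1 + 0.3·π_2 + 0.3·π_3 + 0.3·π_4
π_3 = 0.3·π_1 + 0.1·π_2 + 0.3·π_3 + 0.4·π_4
Solving with the normalization constraint gives π = (0.2598, 0.2740, 0.2653, 0.2009).
So the stationary probability of Junior is 0.2740.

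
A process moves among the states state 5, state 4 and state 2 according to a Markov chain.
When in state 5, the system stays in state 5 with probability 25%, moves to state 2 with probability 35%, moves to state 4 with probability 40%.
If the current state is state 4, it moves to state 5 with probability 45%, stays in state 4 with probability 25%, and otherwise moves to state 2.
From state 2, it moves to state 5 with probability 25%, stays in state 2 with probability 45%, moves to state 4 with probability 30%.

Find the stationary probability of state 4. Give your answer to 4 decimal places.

0.3155

Let the stationary distribution be π with π = πP and π_1 + π_2 + π_3 = 1.
π_1 = 0.25·π_1 + 0.45·π_2 + 0.25·π_3
π_2 = 0.4·π_1 + 0.25·π_2 + 0.3·π_3
Solving with the normalization constraint gives π = (0.3131, 0.3155, 0.3714).
So the stationary probability of state 4 is 0.3155.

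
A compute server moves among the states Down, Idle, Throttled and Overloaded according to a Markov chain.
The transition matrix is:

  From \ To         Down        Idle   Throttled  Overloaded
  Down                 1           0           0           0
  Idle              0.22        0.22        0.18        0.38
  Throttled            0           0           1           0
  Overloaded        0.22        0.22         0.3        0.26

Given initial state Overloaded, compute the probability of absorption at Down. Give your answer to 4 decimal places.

0.4457

Let h(s) be the probability of absorption at Down starting from transient state s. Then h(Down) = 1 and h(Throttled) = 0. By first-step analysis:
h(Idle) = 0.22·1 + 0.22·h(Idle) + 0.18·0 + 0.38·h(Overloaded)
h(Overloaded) = 0.22·1 + 0.22·h(Idle) + 0.3·0 + 0.26·h(Overloaded)
Solving: h(Idle) = 0.4992, h(Overloaded) = 0.4457.
Starting from Overloaded, the probability is 0.4457.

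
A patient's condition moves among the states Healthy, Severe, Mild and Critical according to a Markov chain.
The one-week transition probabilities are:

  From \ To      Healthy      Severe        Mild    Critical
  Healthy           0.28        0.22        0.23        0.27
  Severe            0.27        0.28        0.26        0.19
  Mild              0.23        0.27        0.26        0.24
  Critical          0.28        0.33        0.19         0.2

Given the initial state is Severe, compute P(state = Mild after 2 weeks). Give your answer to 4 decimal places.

Propagate the distribution vector 2 weeks from Severe.
After 0 weeks: (0.0000, 1.0000, 0.0000, 0.0000)
After 1 week: (0.2700, 0.2800, 0.2600, 0.1900)
After 2 weeks: (0.2642, 0.2707, 0.2386, 0.2265)
P(in Mild after 2 weeks) = 0.2386

0.2386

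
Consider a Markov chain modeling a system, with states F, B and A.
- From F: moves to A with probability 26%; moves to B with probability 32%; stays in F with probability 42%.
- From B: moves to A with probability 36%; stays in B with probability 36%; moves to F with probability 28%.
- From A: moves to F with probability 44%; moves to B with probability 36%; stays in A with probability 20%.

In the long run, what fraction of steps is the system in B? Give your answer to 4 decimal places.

0.3449

Let the stationary distribution be π with π = πP and π_1 + π_2 + π_3 = 1.
π_1 = 0.42·π_1 + 0.28·π_2 + 0.44·π_3
π_2 = 0.32·π_1 + 0.36·π_2 + 0.36·π_3
Solving with the normalization constraint gives π = (0.3773, 0.3449, 0.2778).
So the stationary probability of B is 0.3449.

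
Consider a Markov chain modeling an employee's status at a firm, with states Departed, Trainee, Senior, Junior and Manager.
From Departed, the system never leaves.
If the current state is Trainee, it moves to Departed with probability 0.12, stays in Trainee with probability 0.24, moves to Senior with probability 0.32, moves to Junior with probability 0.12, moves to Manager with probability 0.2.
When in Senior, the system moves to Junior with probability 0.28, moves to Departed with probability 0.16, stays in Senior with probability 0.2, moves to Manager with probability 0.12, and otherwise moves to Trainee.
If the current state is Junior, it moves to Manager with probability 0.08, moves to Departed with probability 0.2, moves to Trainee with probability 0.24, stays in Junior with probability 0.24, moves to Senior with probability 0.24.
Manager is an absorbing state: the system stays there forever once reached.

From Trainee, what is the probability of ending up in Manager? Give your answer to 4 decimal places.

Let h(s) be the probability of absorption at Manager starting from transient state s. Then h(Manager) = 1 and h(Departed) = 0. By first-step analysis:
h(Trainee) = 0.12·0 + 0.24·h(Trainee) + 0.32·h(Senior) + 0.12·h(Junior) + 0.2·1
h(Senior) = 0.16·0 + 0.24·h(Trainee) + 0.2·h(Senior) + 0.28·h(Junior) + 0.12·1
h(Junior) = 0.2·0 + 0.24·h(Trainee) + 0.24·h(Senior) + 0.24·h(Junior) + 0.08·1
Solving: h(Trainee) = 0.5168, h(Senior) = 0.4486, h(Junior) = 0.4101.
Starting from Trainee, the probability is 0.5168.

0.5168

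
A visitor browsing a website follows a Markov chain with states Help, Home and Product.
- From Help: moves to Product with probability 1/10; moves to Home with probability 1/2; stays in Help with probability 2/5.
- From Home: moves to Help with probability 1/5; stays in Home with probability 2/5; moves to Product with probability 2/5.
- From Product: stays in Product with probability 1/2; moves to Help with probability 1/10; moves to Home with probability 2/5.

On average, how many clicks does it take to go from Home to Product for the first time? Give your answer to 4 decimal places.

Let t(s) be the expected number of clicks to first reach Product from state s, with t(Product) = 0. Conditioning on the first click:
t(Help) = 1 + 0.4·t(Help) + 0.5·t(Home)
t(Home) = 1 + 0.2·t(Help) + 0.4·t(Home)
Solving: t(Help) = 4.2308, t(Home) = 3.0769.
Expected clicks from Home to Product: 3.0769.

3.0769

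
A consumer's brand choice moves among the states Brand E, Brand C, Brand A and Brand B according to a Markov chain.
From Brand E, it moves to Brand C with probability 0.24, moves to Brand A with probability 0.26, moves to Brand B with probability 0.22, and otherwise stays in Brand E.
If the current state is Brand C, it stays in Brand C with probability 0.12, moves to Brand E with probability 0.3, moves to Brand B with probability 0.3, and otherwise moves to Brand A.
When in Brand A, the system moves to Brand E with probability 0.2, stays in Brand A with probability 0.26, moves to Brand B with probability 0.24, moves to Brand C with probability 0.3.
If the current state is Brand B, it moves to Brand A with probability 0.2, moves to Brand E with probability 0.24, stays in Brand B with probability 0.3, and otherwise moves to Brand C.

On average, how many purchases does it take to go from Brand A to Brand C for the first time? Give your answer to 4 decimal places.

Let t(s) be the expected number of purchases to first reach Brand C from state s, with t(Brand C) = 0. Conditioning on the first purchase:
t(Brand E) = 1 + 0.28·t(Brand E) + 0.26·t(Brand A) + 0.22·t(Brand B)
t(Brand A) = 1 + 0.2·t(Brand E) + 0.26·t(Brand A) + 0.24·t(Brand B)
t(Brand B) = 1 + 0.24·t(Brand E) + 0.2·t(Brand A) + 0.3·t(Brand B)
Solving: t(Brand E) = 3.8519, t(Brand A) = 3.6195, t(Brand B) = 3.7834.
Expected purchases from Brand A to Brand C: 3.6195.

3.6195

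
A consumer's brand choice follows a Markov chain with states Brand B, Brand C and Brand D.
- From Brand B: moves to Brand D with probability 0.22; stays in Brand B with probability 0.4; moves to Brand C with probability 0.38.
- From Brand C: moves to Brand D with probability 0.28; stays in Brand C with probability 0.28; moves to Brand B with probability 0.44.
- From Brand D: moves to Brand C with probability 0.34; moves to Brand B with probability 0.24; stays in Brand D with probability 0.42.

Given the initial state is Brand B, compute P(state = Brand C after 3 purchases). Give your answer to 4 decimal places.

Propagate the distribution vector 3 purchases from Brand B.
After 0 purchases: (1.0000, 0.0000, 0.0000)
After 1 purchase: (0.4000, 0.3800, 0.2200)
After 2 purchases: (0.3800, 0.3332, 0.2868)
After 3 purchases: (0.3674, 0.3352, 0.2974)
P(in Brand C after 3 purchases) = 0.3352

0.3352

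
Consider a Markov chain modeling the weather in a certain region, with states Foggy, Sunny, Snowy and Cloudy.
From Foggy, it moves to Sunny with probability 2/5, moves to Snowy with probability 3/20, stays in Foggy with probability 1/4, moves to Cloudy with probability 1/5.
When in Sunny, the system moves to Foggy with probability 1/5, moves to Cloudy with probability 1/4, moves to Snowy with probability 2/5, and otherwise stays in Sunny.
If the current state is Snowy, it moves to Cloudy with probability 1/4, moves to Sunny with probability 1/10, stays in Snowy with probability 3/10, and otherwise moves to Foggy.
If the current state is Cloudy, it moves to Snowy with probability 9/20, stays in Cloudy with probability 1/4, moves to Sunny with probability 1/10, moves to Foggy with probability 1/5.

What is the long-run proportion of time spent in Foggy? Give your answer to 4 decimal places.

Let the stationary distribution be π with π = πP and π_1 + π_2 + π_3 + π_4 = 1.
π_1 = 0.25·π_1 + 0.2·π_2 + 0.35·π_3 + 0.2·π_4
π_2 = 0.4·π_1 + 0.15·π_2 + 0.1·π_3 + 0.1·π_4
π_3 = 0.15·π_1 + 0.4·π_2 + 0.3·π_3 + 0.45·π_4
Solving with the normalization constraint gives π = (0.2603, 0.1875, 0.3152, 0.2370).
So the stationary probability of Foggy is 0.2603.

0.2603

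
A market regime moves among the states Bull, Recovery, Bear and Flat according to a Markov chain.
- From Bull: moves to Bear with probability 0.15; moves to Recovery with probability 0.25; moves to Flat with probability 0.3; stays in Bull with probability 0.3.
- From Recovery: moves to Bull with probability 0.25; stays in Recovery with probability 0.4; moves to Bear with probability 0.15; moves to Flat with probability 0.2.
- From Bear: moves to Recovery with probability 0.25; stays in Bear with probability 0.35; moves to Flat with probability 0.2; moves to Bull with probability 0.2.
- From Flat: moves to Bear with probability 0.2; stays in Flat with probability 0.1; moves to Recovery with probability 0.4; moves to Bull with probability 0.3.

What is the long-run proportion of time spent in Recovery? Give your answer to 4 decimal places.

0.3304

Let the stationary distribution be π with π = πP and π_1 + π_2 + π_3 + π_4 = 1.
π_1 = 0.3·π_1 + 0.25·π_2 + 0.2·π_3 + 0.3·π_4
π_2 = 0.25·π_1 + 0.4·π_2 + 0.25·π_3 + 0.4·π_4
π_3 = 0.15·π_1 + 0.15·π_2 + 0.35·π_3 + 0.2·π_4
Solving with the normalization constraint gives π = (0.2634, 0.3304, 0.2004, 0.2058).
So the stationary probability of Recovery is 0.3304.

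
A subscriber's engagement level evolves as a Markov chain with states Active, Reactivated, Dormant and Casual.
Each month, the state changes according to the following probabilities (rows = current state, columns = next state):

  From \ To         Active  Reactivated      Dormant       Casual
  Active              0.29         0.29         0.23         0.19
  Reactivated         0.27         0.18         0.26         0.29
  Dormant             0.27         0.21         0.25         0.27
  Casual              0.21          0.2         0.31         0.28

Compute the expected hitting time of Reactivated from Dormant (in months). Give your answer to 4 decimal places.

Let t(s) be the expected number of months to first reach Reactivated from state s, with t(Reactivated) = 0. Conditioning on the first month:
t(Active) = 1 + 0.29·t(Active) + 0.23·t(Dormant) + 0.19·t(Casual)
t(Dormant) = 1 + 0.27·t(Active) + 0.25·t(Dormant) + 0.27·t(Casual)
t(Casual) = 1 + 0.21·t(Active) + 0.31·t(Dormant) + 0.28·t(Casual)
Solving: t(Active) = 4.0174, t(Dormant) = 4.3804, t(Casual) = 4.4466.
Expected months from Dormant to Reactivated: 4.3804.

4.3804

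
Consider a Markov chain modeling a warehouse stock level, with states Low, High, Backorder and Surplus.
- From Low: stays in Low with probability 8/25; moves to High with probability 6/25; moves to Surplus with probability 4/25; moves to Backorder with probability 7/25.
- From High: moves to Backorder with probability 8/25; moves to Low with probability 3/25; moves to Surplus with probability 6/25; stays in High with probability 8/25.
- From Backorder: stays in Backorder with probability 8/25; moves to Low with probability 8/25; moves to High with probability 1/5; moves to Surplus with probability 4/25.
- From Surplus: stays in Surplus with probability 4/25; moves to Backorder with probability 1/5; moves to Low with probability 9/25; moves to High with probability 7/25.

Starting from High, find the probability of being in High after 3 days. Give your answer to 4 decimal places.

Propagate the distribution vector 3 days from High.
After 0 days: (0.0000, 1.0000, 0.0000, 0.0000)
After 1 day: (0.1200, 0.3200, 0.3200, 0.2400)
After 2 days: (0.2656, 0.2624, 0.2864, 0.1856)
After 3 days: (0.2749, 0.2570, 0.2871, 0.1810)
P(in High after 3 days) = 0.2570

0.2570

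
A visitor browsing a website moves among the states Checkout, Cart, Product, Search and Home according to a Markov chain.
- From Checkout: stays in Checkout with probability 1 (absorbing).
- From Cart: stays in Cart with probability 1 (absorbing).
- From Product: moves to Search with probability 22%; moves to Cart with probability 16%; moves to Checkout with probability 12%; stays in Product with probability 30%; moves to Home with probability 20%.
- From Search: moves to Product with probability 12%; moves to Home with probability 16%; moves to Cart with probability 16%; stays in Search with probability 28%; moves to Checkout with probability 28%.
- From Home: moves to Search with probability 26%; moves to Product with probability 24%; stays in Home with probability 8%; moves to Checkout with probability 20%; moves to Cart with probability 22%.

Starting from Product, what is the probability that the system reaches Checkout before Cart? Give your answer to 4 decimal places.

0.5029

Let h(s) be the probability of absorption at Checkout starting from transient state s. Then h(Checkout) = 1 and h(Cart) = 0. By first-step analysis:
h(Product) = 0.12·1 + 0.16·0 + 0.3·h(Product) + 0.22·h(Search) + 0.2·h(Home)
h(Search) = 0.28·1 + 0.16·0 + 0.12·h(Product) + 0.28·h(Search) + 0.16·h(Home)
h(Home) = 0.2·1 + 0.22·0 + 0.24·h(Product) + 0.26·h(Search) + 0.08·h(Home)
Solving: h(Product) = 0.5029, h(Search) = 0.5870, h(Home) = 0.5145.
Starting from Product, the probability is 0.5029.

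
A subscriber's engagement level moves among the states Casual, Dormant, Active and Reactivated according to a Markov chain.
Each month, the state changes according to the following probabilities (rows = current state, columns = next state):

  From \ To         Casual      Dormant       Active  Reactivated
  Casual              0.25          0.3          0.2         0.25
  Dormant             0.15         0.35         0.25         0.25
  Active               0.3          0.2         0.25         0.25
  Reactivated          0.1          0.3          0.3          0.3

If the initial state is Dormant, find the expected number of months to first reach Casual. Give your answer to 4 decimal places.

5.6716

Let t(s) be the expected number of months to first reach Casual from state s, with t(Casual) = 0. Conditioning on the first month:
t(Dormant) = 1 + 0.35·t(Dormant) + 0.25·t(Active) + 0.25·t(Reactivated)
t(Active) = 1 + 0.2·t(Dormant) + 0.25·t(Active) + 0.25·t(Reactivated)
t(Reactivated) = 1 + 0.3·t(Dormant) + 0.3·t(Active) + 0.3·t(Reactivated)
Solving: t(Dormant) = 5.6716, t(Active) = 4.8209, t(Reactivated) = 5.9254.
Expected months from Dormant to Casual: 5.6716.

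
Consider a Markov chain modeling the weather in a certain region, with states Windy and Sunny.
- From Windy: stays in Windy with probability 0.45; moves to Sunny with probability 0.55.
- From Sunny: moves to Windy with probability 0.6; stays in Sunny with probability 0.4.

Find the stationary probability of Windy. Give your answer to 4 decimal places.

Let the stationary distribution be π with π = πP and π_1 + π_2 = 1.
π_1 = 0.45·π_1 + 0.6·π_2
Solving with the normalization constraint gives π = (0.5217, 0.4783).
So the stationary probability of Windy is 0.5217.

0.5217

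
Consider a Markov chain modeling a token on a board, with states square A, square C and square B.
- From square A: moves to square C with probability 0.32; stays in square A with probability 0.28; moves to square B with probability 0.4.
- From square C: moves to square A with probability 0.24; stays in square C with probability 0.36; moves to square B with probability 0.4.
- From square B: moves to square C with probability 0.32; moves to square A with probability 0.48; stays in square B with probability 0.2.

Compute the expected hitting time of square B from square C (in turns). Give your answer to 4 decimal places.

Let t(s) be the expected number of turns to first reach square B from state s, with t(square B) = 0. Conditioning on the first turn:
t(square A) = 1 + 0.28·t(square A) + 0.32·t(square C)
t(square C) = 1 + 0.24·t(square A) + 0.36·t(square C)
Solving: t(square A) = 2.5000, t(square C) = 2.5000.
Expected turns from square C to square B: 2.5000.

2.5000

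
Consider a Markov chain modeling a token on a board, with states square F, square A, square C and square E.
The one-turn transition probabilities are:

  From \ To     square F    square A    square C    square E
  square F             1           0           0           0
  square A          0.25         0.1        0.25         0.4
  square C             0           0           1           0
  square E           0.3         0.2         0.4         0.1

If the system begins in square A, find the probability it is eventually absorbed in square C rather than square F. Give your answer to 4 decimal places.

0.5274

Let h(s) be the probability of absorption at square C starting from transient state s. Then h(square C) = 1 and h(square F) = 0. By first-step analysis:
h(square A) = 0.25·0 + 0.1·h(square A) + 0.25·1 + 0.4·h(square E)
h(square E) = 0.3·0 + 0.2·h(square A) + 0.4·1 + 0.1·h(square E)
Solving: h(square A) = 0.5274, h(square E) = 0.5616.
Starting from square A, the probability is 0.5274.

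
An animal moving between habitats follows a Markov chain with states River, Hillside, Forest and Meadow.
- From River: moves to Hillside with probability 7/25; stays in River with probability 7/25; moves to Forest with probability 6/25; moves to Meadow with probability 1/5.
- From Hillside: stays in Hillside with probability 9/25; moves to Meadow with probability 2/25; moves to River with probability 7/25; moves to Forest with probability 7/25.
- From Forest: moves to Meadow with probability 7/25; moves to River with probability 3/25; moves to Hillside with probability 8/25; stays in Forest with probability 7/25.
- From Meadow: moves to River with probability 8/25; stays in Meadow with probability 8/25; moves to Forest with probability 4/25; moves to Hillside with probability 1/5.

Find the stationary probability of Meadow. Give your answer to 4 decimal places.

Let the stationary distribution be π with π = πP and π_1 + π_2 + π_3 + π_4 = 1.
π_1 = 0.28·π_1 + 0.28·π_2 + 0.12·π_3 + 0.32·π_4
π_2 = 0.28·π_1 + 0.36·π_2 + 0.32·π_3 + 0.2·π_4
π_3 = 0.24·π_1 + 0.28·π_2 + 0.28·π_3 + 0.16·π_4
Solving with the normalization constraint gives π = (0.2492, 0.2968, 0.2449, 0.2091).
So the stationary probability of Meadow is 0.2091.

0.2091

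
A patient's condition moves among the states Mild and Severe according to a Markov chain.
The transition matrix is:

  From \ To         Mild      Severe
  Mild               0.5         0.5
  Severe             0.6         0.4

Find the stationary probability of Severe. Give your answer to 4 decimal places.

Let the stationary distribution be π with π = πP and π_1 + π_2 = 1.
π_1 = 0.5·π_1 + 0.6·π_2
Solving with the normalization constraint gives π = (0.5455, 0.4545).
So the stationary probability of Severe is 0.4545.

0.4545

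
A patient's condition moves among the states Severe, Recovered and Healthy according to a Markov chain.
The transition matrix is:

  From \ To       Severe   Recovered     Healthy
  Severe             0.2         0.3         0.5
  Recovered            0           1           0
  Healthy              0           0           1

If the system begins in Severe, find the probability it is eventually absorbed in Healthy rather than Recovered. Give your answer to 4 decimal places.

Let h(s) be the probability of absorption at Healthy starting from transient state s. Then h(Healthy) = 1 and h(Recovered) = 0. By first-step analysis:
h(Severe) = 0.2·h(Severe) + 0.3·0 + 0.5·1
Solving: h(Severe) = 0.6250.
Starting from Severe, the probability is 0.6250.

0.6250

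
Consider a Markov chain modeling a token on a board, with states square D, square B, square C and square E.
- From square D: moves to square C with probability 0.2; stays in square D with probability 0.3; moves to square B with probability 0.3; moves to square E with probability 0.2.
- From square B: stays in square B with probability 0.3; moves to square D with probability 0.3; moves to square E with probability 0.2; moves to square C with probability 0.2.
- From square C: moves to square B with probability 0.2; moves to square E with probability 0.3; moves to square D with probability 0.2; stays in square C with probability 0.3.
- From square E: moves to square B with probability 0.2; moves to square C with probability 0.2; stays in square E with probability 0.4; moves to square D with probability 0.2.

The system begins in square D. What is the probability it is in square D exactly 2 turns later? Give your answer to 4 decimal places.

0.2600

Propagate the distribution vector 2 turns from square D.
After 0 turns: (1.0000, 0.0000, 0.0000, 0.0000)
After 1 turn: (0.3000, 0.3000, 0.2000, 0.2000)
After 2 turns: (0.2600, 0.2600, 0.2200, 0.2600)
P(in square D after 2 turns) = 0.2600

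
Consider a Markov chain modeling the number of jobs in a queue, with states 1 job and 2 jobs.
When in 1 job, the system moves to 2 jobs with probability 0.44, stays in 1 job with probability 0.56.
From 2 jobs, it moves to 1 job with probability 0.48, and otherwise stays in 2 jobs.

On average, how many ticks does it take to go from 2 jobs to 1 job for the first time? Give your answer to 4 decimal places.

2.0833

Let t(s) be the expected number of ticks to first reach 1 job from state s, with t(1 job) = 0. Conditioning on the first tick:
t(2 jobs) = 1 + 0.52·t(2 jobs)
Solving: t(2 jobs) = 2.0833.
Expected ticks from 2 jobs to 1 job: 2.0833.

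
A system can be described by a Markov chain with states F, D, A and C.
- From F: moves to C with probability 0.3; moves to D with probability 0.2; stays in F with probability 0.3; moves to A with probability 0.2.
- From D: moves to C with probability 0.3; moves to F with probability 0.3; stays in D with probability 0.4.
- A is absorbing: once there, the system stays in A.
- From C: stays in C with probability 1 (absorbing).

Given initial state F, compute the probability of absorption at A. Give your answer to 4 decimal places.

Let h(s) be the probability of absorption at A starting from transient state s. Then h(A) = 1 and h(C) = 0. By first-step analysis:
h(F) = 0.3·h(F) + 0.2·h(D) + 0.2·1 + 0.3·0
h(D) = 0.3·h(F) + 0.4·h(D) + 0.3·0
Solving: h(F) = 0.3333, h(D) = 0.1667.
Starting from F, the probability is 0.3333.

0.3333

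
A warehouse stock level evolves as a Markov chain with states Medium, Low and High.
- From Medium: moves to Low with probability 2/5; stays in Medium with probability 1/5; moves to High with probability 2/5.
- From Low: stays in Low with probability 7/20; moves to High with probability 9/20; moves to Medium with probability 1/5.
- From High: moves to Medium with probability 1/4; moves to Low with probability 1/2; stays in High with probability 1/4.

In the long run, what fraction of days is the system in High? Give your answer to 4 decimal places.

0.3659

Let the stationary distribution be π with π = πP and π_1 + π_2 + π_3 = 1.
π_1 = 0.2·π_1 + 0.2·π_2 + 0.25·π_3
π_2 = 0.4·π_1 + 0.35·π_2 + 0.5·π_3
Solving with the normalization constraint gives π = (0.2183, 0.4158, 0.3659).
So the stationary probability of High is 0.3659.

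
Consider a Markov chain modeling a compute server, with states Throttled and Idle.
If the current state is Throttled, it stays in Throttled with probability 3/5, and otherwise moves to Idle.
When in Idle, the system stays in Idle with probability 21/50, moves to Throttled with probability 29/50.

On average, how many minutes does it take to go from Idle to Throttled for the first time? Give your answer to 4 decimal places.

Let t(s) be the expected number of minutes to first reach Throttled from state s, with t(Throttled) = 0. Conditioning on the first minute:
t(Idle) = 1 + 0.42·t(Idle)
Solving: t(Idle) = 1.7241.
Expected minutes from Idle to Throttled: 1.7241.

1.7241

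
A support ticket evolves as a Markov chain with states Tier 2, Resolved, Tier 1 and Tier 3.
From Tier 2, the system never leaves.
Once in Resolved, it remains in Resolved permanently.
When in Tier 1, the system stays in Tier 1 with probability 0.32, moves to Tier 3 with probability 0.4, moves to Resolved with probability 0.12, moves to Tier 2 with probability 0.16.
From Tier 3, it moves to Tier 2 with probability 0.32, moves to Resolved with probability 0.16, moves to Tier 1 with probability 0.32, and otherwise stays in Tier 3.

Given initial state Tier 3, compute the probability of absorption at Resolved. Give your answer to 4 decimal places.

0.3538

Let h(s) be the probability of absorption at Resolved starting from transient state s. Then h(Resolved) = 1 and h(Tier 2) = 0. By first-step analysis:
h(Tier 1) = 0.16·0 + 0.12·1 + 0.32·h(Tier 1) + 0.4·h(Tier 3)
h(Tier 3) = 0.32·0 + 0.16·1 + 0.32·h(Tier 1) + 0.2·h(Tier 3)
Solving: h(Tier 1) = 0.3846, h(Tier 3) = 0.3538.
Starting from Tier 3, the probability is 0.3538.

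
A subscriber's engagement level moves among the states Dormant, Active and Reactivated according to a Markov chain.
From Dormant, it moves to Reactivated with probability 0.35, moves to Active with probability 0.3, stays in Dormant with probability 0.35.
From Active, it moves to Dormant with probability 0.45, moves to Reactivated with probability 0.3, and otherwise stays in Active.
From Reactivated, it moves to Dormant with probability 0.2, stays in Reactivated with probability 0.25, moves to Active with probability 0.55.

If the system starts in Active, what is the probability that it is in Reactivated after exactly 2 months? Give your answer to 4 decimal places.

Sum over the intermediate state after 1 month:
P = P(Active→Dormant)·P(Dormant→Reactivated) + P(Active→Active)·P(Active→Reactivated) + P(Active→Reactivated)·P(Reactivated→Reactivated)
  = 0.45×0.35 + 0.25×0.3 + 0.3×0.25
  = 0.1575 + 0.0750 + 0.0750 = 0.3075

0.3075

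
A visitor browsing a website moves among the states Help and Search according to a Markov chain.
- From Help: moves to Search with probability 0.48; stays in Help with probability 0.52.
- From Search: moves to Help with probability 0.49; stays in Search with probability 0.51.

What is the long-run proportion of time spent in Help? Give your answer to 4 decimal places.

Let the stationary distribution be π with π = πP and π_1 + π_2 = 1.
π_1 = 0.52·π_1 + 0.49·π_2
Solving with the normalization constraint gives π = (0.5052, 0.4948).
So the stationary probability of Help is 0.5052.

0.5052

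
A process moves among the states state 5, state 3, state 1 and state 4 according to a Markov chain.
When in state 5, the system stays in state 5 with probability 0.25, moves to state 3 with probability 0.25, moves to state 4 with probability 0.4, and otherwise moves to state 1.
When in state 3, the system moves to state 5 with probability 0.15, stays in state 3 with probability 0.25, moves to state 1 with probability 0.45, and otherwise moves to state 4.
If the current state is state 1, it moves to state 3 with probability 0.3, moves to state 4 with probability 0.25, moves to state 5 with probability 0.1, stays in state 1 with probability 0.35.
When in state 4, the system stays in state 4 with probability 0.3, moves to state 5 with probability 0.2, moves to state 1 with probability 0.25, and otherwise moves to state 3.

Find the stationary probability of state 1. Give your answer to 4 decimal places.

0.3094

Let the stationary distribution be π with π = πP and π_1 + π_2 + π_3 + π_4 = 1.
π_1 = 0.25·π_1 + 0.15·π_2 + 0.1·π_3 + 0.2·π_4
π_2 = 0.25·π_1 + 0.25·π_2 + 0.3·π_3 + 0.25·π_4
π_3 = 0.1·π_1 + 0.45·π_2 + 0.35·π_3 + 0.25·π_4
Solving with the normalization constraint gives π = (0.1640, 0.2655, 0.3094, 0.2611).
So the stationary probability of state 1 is 0.3094.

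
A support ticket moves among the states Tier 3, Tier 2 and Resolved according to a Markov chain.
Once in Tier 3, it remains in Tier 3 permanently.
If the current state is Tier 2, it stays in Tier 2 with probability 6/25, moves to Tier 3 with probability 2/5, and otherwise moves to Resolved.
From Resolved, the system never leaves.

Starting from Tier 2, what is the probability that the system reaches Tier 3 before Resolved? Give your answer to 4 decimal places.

0.5263

Let h(s) be the probability of absorption at Tier 3 starting from transient state s. Then h(Tier 3) = 1 and h(Resolved) = 0. By first-step analysis:
h(Tier 2) = 0.4·1 + 0.24·h(Tier 2) + 0.36·0
Solving: h(Tier 2) = 0.5263.
Starting from Tier 2, the probability is 0.5263.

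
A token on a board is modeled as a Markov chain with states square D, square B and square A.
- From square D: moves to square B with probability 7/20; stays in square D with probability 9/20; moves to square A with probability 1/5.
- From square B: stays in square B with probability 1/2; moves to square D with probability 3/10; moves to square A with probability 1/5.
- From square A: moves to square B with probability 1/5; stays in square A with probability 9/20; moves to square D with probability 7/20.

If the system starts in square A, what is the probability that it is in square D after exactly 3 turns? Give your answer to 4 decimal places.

Propagate the distribution vector 3 turns from square A.
After 0 turns: (0.0000, 0.0000, 1.0000)
After 1 turn: (0.3500, 0.2000, 0.4500)
After 2 turns: (0.3750, 0.3125, 0.3125)
After 3 turns: (0.3719, 0.3500, 0.2781)
P(in square D after 3 turns) = 0.3719

0.3719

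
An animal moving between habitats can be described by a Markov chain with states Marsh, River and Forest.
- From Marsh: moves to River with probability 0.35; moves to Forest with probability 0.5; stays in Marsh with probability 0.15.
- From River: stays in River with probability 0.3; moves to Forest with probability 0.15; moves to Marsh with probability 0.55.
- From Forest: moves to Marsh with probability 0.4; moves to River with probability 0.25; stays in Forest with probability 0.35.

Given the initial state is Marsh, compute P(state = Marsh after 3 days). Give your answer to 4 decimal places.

0.3386

Propagate the distribution vector 3 days from Marsh.
After 0 days: (1.0000, 0.0000, 0.0000)
After 1 day: (0.1500, 0.3500, 0.5000)
After 2 days: (0.4150, 0.2825, 0.3025)
After 3 days: (0.3386, 0.3056, 0.3558)
P(in Marsh after 3 days) = 0.3386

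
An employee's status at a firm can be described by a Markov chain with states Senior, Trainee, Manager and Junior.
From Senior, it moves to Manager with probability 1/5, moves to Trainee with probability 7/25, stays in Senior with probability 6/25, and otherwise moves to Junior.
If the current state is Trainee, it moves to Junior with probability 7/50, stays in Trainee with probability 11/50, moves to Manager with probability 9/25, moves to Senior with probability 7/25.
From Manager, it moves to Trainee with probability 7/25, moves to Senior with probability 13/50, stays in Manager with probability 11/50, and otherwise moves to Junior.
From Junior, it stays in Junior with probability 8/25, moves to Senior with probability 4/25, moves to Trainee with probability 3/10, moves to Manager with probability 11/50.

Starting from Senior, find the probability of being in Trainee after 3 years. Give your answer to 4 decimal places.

Propagate the distribution vector 3 years from Senior.
After 0 years: (1.0000, 0.0000, 0.0000, 0.0000)
After 1 year: (0.2400, 0.2800, 0.2000, 0.2800)
After 2 years: (0.2328, 0.2688, 0.2544, 0.2440)
After 3 years: (0.2363, 0.2688, 0.2530, 0.2420)
P(in Trainee after 3 years) = 0.2688

0.2688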